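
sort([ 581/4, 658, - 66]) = [ - 66, 581/4, 658] 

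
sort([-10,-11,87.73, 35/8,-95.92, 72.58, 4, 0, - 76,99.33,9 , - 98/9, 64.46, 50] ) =[-95.92, - 76, - 11,  -  98/9, - 10,0, 4, 35/8, 9, 50, 64.46, 72.58,  87.73, 99.33] 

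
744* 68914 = 51272016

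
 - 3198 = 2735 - 5933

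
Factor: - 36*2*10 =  - 2^4*3^2*5^1 = - 720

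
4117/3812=1 + 305/3812 = 1.08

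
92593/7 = 92593/7  =  13227.57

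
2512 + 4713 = 7225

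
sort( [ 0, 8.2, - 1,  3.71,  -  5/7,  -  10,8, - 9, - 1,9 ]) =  [ - 10, - 9, - 1, - 1, - 5/7 , 0,3.71,8,8.2,9 ]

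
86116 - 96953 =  - 10837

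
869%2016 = 869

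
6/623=6/623 = 0.01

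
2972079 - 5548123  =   - 2576044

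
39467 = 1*39467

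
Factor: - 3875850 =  - 2^1*3^5*5^2*11^1*29^1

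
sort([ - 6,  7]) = [ - 6, 7] 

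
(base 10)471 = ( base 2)111010111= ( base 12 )333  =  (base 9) 573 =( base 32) en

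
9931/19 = 522 + 13/19 = 522.68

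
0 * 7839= 0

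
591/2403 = 197/801 =0.25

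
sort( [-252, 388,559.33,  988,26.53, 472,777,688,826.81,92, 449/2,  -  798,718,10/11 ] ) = [  -  798, - 252,10/11,26.53,92,449/2,  388 , 472, 559.33 , 688,718,777,826.81 , 988 ]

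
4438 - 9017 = -4579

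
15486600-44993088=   -  29506488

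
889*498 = 442722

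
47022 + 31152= 78174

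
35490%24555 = 10935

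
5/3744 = 5/3744 = 0.00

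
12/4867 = 12/4867 = 0.00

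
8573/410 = 8573/410  =  20.91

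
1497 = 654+843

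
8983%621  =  289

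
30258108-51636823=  - 21378715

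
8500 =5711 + 2789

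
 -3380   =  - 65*52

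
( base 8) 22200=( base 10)9344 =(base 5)244334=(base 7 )36146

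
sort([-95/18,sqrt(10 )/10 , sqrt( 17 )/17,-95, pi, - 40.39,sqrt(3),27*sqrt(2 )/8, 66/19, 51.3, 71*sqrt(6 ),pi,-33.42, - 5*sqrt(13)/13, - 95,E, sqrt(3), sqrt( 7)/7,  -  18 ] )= [ - 95 ,-95, - 40.39,-33.42,-18, - 95/18,-5 * sqrt(13 )/13, sqrt(17)/17,sqrt (10) /10, sqrt( 7) /7,sqrt(3), sqrt( 3 ),E, pi,pi,  66/19,27 * sqrt( 2 )/8,51.3, 71*sqrt( 6 ) ]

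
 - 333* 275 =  - 91575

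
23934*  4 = 95736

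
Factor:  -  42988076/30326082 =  - 2^1*3^( - 1 ) * 281^(-1 )*  773^1*13903^1*17987^( - 1) = - 21494038/15163041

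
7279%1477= 1371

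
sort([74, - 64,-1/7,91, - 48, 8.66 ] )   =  [ - 64, - 48,  -  1/7, 8.66, 74, 91 ] 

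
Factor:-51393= - 3^1*37^1*463^1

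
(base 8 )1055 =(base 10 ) 557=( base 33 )gt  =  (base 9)678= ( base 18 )1CH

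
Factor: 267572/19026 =886/63 = 2^1*3^( - 2 )*7^(- 1)*443^1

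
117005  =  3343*35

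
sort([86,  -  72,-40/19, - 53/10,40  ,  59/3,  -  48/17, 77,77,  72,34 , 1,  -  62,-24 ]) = [- 72, - 62,-24,-53/10, - 48/17, - 40/19, 1,59/3,34 , 40, 72, 77, 77,86]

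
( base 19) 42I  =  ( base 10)1500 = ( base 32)1ES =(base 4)113130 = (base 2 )10111011100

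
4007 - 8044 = -4037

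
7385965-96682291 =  - 89296326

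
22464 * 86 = 1931904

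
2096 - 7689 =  - 5593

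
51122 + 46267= 97389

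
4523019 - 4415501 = 107518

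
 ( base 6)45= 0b11101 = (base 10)29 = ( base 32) T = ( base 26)13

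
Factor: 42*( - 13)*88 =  - 2^4*3^1*  7^1*11^1*13^1 = -48048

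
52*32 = 1664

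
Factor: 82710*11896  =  983918160 = 2^4*3^2*5^1*919^1 * 1487^1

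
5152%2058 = 1036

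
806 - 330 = 476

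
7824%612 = 480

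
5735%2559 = 617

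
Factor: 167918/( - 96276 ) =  - 2^( - 1)*3^( - 1)  *71^( - 1)*743^1= - 743/426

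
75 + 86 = 161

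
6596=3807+2789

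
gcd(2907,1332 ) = 9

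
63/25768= 63/25768 = 0.00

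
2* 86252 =172504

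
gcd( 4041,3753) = 9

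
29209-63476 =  - 34267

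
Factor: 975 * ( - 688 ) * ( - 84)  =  56347200 = 2^6 * 3^2*5^2*7^1*13^1*43^1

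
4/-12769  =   - 4/12769 = -0.00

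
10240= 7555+2685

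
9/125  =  9/125 =0.07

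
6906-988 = 5918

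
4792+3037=7829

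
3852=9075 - 5223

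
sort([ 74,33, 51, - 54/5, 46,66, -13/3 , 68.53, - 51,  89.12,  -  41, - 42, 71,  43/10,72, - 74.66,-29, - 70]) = [ - 74.66,  -  70, - 51, - 42, - 41, - 29, - 54/5,-13/3, 43/10, 33, 46,51,66, 68.53, 71,72,74 , 89.12 ]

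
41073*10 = 410730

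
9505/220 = 43+9/44 = 43.20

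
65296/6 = 10882 + 2/3 = 10882.67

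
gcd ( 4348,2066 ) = 2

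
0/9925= 0 = 0.00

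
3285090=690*4761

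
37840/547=69 + 97/547=69.18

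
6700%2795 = 1110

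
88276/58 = 1522 = 1522.00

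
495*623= 308385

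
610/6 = 305/3=   101.67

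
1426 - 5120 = -3694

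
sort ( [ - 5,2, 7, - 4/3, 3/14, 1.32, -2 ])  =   [ - 5, -2,-4/3, 3/14, 1.32, 2,7 ] 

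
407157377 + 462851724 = 870009101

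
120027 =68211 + 51816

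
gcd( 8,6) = 2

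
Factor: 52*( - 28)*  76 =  - 110656 = - 2^6*7^1*13^1*19^1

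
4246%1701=844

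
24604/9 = 24604/9 = 2733.78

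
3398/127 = 3398/127 = 26.76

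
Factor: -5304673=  -11^1*482243^1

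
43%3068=43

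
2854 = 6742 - 3888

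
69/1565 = 69/1565= 0.04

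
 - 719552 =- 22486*32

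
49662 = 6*8277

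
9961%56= 49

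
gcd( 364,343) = 7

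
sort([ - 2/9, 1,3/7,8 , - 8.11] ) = [ - 8.11, - 2/9 , 3/7, 1,8 ] 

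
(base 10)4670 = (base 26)6NG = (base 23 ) 8j1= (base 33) 49h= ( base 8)11076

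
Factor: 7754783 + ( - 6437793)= 1316990 = 2^1 *5^1*17^1*61^1*127^1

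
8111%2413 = 872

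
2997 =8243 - 5246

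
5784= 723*8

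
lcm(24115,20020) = 1061060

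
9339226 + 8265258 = 17604484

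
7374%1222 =42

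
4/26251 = 4/26251=0.00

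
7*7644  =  53508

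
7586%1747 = 598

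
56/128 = 7/16 = 0.44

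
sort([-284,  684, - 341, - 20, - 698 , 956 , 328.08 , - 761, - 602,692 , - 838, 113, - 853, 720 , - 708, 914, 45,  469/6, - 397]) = [ - 853, - 838, - 761, - 708, - 698 ,  -  602,- 397, - 341, - 284, - 20, 45 , 469/6 , 113 , 328.08,684  ,  692,  720,914 , 956 ] 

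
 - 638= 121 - 759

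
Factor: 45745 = 5^1*7^1*1307^1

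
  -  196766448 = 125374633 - 322141081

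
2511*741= 1860651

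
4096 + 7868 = 11964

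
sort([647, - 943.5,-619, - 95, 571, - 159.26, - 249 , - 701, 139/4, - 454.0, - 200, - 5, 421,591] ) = [ - 943.5, - 701, - 619, - 454.0, - 249, - 200, - 159.26 ,-95, - 5,139/4,421,571,591,647]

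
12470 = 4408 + 8062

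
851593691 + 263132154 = 1114725845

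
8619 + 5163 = 13782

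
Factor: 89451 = 3^3*3313^1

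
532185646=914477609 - 382291963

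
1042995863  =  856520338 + 186475525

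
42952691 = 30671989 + 12280702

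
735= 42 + 693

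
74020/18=4112  +  2/9 = 4112.22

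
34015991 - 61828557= - 27812566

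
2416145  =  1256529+1159616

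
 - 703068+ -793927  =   - 1496995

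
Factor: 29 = 29^1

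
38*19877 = 755326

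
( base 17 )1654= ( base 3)100020111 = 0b1101001010000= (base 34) 5S4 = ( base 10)6736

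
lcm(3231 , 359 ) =3231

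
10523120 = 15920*661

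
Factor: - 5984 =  - 2^5*11^1*17^1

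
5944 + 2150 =8094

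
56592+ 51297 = 107889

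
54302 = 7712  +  46590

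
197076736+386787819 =583864555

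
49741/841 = 59 + 122/841 = 59.15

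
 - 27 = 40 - 67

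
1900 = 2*950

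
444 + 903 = 1347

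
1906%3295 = 1906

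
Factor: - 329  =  -7^1*47^1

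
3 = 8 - 5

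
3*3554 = 10662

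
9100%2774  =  778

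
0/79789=0= 0.00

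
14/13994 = 7/6997 = 0.00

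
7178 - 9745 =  - 2567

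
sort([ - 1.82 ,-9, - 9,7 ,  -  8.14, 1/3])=[ - 9, - 9, - 8.14, - 1.82,1/3,7 ] 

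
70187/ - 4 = -70187/4 = -17546.75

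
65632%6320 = 2432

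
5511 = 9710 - 4199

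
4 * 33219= 132876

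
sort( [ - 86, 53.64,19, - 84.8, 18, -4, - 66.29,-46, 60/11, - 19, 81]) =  [ - 86, - 84.8, - 66.29, - 46, - 19, - 4, 60/11,18,19,  53.64, 81 ] 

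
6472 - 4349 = 2123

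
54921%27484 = 27437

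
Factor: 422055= 3^2*5^1*83^1*113^1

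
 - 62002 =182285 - 244287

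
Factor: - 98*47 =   -  2^1*7^2*47^1=- 4606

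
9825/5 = 1965 = 1965.00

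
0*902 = 0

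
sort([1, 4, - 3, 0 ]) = [- 3,0,  1,4 ]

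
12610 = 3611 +8999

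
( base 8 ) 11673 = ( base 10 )5051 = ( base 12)2b0b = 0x13BB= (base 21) b9b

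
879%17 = 12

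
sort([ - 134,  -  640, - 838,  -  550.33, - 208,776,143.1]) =[-838,-640, - 550.33, - 208, - 134, 143.1,776]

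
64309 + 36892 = 101201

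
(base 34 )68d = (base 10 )7221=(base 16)1C35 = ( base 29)8h0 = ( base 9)10813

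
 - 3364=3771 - 7135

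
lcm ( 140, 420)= 420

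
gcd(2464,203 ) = 7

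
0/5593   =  0=0.00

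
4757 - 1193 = 3564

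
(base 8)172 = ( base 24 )52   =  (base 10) 122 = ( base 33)3N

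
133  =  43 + 90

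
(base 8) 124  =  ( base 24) 3C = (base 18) 4c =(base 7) 150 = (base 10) 84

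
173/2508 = 173/2508= 0.07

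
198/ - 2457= -22/273 =-0.08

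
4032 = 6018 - 1986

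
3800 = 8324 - 4524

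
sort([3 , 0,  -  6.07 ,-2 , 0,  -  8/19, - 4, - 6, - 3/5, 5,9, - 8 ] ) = [ - 8, - 6.07,- 6, - 4, - 2, - 3/5,-8/19, 0,0, 3, 5, 9]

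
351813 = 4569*77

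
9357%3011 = 324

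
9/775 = 9/775= 0.01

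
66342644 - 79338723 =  - 12996079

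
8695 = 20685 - 11990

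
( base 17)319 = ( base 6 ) 4045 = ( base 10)893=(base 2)1101111101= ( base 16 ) 37D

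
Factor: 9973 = 9973^1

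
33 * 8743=288519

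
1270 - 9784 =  - 8514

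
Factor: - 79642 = -2^1 * 39821^1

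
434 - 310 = 124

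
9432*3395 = 32021640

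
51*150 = 7650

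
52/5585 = 52/5585 = 0.01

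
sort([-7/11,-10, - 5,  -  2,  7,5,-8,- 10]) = [-10, - 10, - 8,  -  5,  -  2, - 7/11 , 5  ,  7]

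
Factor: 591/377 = 3^1*13^( - 1)*29^ ( - 1 )*197^1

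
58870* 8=470960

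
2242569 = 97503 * 23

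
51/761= 51/761= 0.07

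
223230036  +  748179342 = 971409378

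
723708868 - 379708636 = 344000232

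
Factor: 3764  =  2^2*941^1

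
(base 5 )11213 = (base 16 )328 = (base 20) 208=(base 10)808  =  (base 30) qs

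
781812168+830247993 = 1612060161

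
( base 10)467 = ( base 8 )723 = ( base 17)1A8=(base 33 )e5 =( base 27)h8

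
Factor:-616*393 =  - 242088=-2^3*3^1 *7^1* 11^1 * 131^1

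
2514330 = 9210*273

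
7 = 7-0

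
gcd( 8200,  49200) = 8200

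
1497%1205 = 292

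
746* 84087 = 62728902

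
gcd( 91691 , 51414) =1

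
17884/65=17884/65 = 275.14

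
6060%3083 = 2977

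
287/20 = 287/20 = 14.35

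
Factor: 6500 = 2^2*5^3*13^1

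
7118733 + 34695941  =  41814674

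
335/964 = 335/964 = 0.35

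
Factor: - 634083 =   -  3^1*17^1 *12433^1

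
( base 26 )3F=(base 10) 93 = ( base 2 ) 1011101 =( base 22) 45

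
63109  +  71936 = 135045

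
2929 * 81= 237249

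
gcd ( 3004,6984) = 4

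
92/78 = 46/39 = 1.18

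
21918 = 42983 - 21065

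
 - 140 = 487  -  627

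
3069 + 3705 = 6774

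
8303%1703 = 1491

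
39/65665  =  39/65665 = 0.00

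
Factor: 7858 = 2^1*3929^1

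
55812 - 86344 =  - 30532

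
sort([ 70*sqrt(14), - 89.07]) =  [ - 89.07 , 70 *sqrt( 14 ) ]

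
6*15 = 90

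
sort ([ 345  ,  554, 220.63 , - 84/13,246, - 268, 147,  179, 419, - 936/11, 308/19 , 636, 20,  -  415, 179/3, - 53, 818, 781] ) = [-415, - 268,-936/11, - 53,-84/13, 308/19, 20, 179/3, 147, 179, 220.63, 246,345,419 , 554, 636,781,818]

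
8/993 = 8/993=0.01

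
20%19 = 1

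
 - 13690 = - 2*6845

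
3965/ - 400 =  - 793/80  =  - 9.91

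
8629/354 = 24 +133/354 = 24.38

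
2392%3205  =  2392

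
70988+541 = 71529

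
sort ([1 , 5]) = [ 1, 5 ]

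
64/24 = 8/3 = 2.67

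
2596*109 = 282964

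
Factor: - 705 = -3^1*5^1 * 47^1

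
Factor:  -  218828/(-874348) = 227^1*907^( -1 ) = 227/907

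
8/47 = 8/47 = 0.17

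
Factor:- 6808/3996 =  - 2^1 * 3^(-3) * 23^1=- 46/27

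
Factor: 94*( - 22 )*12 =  - 2^4*3^1*11^1*47^1 = - 24816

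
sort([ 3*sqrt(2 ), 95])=[3*sqrt(2),  95 ]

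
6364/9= 6364/9 = 707.11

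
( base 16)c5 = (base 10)197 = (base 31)6B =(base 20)9H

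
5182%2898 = 2284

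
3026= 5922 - 2896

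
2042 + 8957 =10999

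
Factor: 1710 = 2^1*3^2*5^1*19^1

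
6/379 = 6/379 = 0.02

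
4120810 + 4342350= 8463160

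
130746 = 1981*66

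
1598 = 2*799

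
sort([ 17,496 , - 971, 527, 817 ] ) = [  -  971, 17, 496,527,817]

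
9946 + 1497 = 11443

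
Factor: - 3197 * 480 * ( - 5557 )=2^5*3^1*5^1*23^1 * 139^1 * 5557^1 =8527549920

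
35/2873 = 35/2873 = 0.01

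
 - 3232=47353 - 50585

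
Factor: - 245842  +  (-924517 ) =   -  1170359 = -233^1*5023^1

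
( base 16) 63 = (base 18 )59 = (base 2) 1100011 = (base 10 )99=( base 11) 90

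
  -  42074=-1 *42074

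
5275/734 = 7+137/734  =  7.19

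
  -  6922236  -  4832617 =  -11754853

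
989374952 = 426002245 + 563372707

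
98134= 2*49067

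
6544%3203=138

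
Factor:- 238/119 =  - 2 = - 2^1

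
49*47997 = 2351853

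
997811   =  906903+90908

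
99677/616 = 99677/616 = 161.81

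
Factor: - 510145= - 5^1*257^1 * 397^1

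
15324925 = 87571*175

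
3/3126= 1/1042 = 0.00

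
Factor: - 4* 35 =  - 2^2*5^1*7^1=- 140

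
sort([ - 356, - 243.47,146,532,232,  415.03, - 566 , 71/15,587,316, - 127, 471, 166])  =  [ - 566, - 356, - 243.47,-127, 71/15, 146,166,232,316,415.03,471,532,587 ] 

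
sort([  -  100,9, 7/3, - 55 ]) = [ - 100, - 55,7/3, 9]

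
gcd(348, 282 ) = 6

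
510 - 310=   200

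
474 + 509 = 983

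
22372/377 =22372/377= 59.34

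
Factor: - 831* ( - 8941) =3^1*277^1* 8941^1 = 7429971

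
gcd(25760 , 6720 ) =1120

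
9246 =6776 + 2470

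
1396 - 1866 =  - 470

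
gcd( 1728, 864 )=864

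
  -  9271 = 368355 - 377626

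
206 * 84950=17499700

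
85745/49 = 85745/49 = 1749.90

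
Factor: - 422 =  - 2^1*211^1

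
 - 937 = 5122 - 6059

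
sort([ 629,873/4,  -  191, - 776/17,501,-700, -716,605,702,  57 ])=[ - 716 , - 700,- 191,  -  776/17,57,873/4, 501, 605,629,702]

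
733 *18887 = 13844171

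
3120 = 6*520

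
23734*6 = 142404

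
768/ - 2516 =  - 192/629 = -0.31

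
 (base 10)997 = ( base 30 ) 137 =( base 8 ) 1745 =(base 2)1111100101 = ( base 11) 827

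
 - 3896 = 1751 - 5647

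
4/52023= 4/52023= 0.00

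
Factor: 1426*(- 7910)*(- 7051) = 2^2*5^1  *7^1*11^1*23^1*31^1 * 113^1 * 641^1 = 79532882660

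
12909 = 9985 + 2924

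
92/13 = 92/13 = 7.08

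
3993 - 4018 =-25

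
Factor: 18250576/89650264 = 2281322/11206283 = 2^1*11^( - 1) * 31^ ( - 1)*41^1*43^1*59^(- 1)*557^( - 1) *647^1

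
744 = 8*93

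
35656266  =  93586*381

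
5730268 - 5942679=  - 212411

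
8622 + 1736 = 10358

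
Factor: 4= 2^2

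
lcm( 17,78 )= 1326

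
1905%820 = 265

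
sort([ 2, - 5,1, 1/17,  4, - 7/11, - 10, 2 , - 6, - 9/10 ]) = [ - 10, - 6, - 5,-9/10, - 7/11,1/17, 1 , 2 , 2,  4 ]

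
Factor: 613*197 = 120761=197^1 * 613^1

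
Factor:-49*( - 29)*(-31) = -7^2*29^1 *31^1 = - 44051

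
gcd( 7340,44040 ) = 7340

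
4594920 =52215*88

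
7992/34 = 235 +1/17 = 235.06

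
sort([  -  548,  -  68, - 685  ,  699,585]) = [-685 , - 548, - 68,585, 699]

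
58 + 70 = 128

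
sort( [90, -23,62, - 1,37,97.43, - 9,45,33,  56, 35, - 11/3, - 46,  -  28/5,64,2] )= [  -  46, - 23, - 9, - 28/5,-11/3, - 1,2,33, 35,37,  45,56,62,64,90,97.43 ]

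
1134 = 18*63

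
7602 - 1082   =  6520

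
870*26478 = 23035860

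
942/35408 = 471/17704 = 0.03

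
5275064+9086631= 14361695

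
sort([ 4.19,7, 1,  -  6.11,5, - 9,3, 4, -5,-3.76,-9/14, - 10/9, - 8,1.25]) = [ - 9, - 8, - 6.11, - 5, - 3.76,-10/9 ,-9/14,1,1.25, 3, 4 , 4.19,5,7]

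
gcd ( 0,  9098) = 9098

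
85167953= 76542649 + 8625304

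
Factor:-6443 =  -17^1*379^1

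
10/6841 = 10/6841= 0.00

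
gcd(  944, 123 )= 1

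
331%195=136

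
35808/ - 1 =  - 35808/1 = -35808.00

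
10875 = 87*125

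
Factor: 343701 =3^2 * 38189^1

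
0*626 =0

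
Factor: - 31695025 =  - 5^2*251^1 * 5051^1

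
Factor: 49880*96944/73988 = 2^5 * 5^1*29^1*43^1 * 53^(- 1)*73^1 * 83^1*349^( - 1) = 1208891680/18497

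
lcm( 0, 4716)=0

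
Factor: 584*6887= 2^3*71^1*73^1*97^1 =4022008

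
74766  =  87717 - 12951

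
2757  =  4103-1346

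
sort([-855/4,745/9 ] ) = [  -  855/4, 745/9]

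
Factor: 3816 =2^3*3^2 * 53^1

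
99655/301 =99655/301 = 331.08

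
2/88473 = 2/88473 = 0.00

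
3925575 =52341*75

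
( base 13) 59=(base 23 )35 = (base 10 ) 74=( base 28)2I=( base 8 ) 112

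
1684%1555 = 129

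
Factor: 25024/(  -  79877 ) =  - 2^6*7^( - 1)*17^1*23^1 *11411^( -1)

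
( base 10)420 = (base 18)156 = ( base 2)110100100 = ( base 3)120120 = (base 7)1140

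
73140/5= 14628 = 14628.00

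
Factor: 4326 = 2^1* 3^1*7^1 *103^1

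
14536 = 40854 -26318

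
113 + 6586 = 6699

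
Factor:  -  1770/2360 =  - 2^( - 2)*3^1 = -3/4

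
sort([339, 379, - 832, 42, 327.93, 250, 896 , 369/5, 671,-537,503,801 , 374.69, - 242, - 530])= [-832, - 537,-530, - 242, 42, 369/5,  250, 327.93, 339 , 374.69, 379, 503, 671, 801, 896]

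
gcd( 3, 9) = 3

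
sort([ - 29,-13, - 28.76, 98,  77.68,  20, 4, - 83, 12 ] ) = [ - 83 ,  -  29 ,-28.76,  -  13,4,  12, 20,77.68, 98 ]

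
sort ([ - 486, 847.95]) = [- 486,847.95] 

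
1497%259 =202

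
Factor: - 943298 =-2^1*471649^1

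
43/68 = 43/68 = 0.63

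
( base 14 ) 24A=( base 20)12i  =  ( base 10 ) 458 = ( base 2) 111001010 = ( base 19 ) 152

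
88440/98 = 44220/49 = 902.45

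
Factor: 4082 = 2^1*13^1*157^1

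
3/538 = 3/538 = 0.01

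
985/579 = 1 +406/579 = 1.70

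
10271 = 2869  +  7402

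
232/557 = 232/557 = 0.42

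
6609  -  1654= 4955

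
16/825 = 16/825 = 0.02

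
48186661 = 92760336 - 44573675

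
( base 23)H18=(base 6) 105440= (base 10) 9024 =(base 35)7CT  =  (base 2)10001101000000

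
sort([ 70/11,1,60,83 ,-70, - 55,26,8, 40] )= [-70,-55, 1, 70/11,  8 , 26,40,60,83 ]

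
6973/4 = 6973/4=1743.25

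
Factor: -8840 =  - 2^3*5^1 * 13^1* 17^1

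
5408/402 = 13+91/201 = 13.45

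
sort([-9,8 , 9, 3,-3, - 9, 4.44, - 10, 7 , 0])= [ - 10, - 9, - 9, - 3, 0,3,4.44, 7, 8, 9]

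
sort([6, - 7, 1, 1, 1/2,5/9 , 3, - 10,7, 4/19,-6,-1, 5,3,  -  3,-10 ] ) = [-10, - 10, - 7,  -  6, - 3 , - 1, 4/19, 1/2,5/9,1, 1,3, 3, 5, 6,7] 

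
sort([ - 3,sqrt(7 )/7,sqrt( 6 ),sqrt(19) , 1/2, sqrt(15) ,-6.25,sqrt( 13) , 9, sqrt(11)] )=[ - 6.25, - 3, sqrt(7 )/7,1/2, sqrt(6),sqrt ( 11 ),sqrt(13), sqrt ( 15),  sqrt(19 ), 9]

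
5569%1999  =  1571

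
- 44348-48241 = - 92589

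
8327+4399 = 12726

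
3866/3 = 3866/3 =1288.67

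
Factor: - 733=-733^1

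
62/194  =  31/97 = 0.32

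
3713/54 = 3713/54 = 68.76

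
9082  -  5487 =3595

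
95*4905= 465975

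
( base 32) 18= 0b101000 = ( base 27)1d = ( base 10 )40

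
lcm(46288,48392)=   1064624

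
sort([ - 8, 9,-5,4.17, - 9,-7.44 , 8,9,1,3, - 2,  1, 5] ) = [ - 9,-8, - 7.44, - 5, - 2 , 1,1,3,4.17, 5 , 8,9,9] 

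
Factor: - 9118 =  - 2^1*47^1*97^1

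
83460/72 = 6955/6  =  1159.17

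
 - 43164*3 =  - 129492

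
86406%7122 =942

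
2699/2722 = 2699/2722 = 0.99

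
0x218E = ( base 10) 8590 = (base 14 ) 31b8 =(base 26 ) cia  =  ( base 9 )12704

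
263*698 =183574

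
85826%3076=2774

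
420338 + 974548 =1394886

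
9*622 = 5598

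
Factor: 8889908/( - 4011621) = - 2^2* 3^ ( - 1)*1031^( - 1 )*1297^( - 1)*2222477^1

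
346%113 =7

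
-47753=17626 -65379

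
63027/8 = 7878 + 3/8 = 7878.38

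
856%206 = 32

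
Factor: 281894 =2^1*17^1*8291^1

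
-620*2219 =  - 1375780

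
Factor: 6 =2^1*3^1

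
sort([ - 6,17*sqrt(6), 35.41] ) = [ - 6,35.41, 17*sqrt(6)]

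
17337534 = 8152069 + 9185465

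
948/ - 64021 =- 1 + 63073/64021 =- 0.01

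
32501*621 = 20183121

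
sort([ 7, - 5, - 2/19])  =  [- 5, - 2/19, 7 ] 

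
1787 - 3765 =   -  1978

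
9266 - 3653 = 5613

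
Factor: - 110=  - 2^1*5^1*11^1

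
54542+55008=109550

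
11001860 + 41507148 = 52509008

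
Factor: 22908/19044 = 83/69 = 3^(  -  1 )*23^( - 1 )*83^1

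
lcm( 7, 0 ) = 0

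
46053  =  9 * 5117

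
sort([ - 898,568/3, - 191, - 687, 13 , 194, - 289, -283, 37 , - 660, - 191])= [ - 898, - 687, - 660, - 289, - 283 , - 191,- 191, 13  ,  37,568/3 , 194]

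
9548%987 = 665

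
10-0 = 10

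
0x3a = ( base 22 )2E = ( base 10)58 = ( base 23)2C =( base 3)2011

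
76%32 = 12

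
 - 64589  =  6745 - 71334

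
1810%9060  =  1810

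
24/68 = 6/17 = 0.35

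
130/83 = 1 + 47/83=1.57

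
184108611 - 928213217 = - 744104606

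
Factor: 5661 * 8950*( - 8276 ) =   -  2^3 * 3^2*5^2*17^1 * 37^1*179^1*2069^1 = - 419311402200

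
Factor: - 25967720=-2^3*5^1*149^1*4357^1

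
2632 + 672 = 3304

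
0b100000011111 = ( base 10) 2079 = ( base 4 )200133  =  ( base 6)13343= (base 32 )20v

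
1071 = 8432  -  7361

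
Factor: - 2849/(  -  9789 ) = 3^ ( - 1 )*7^1*11^1 * 13^(  -  1)*37^1*251^ ( - 1)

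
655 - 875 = - 220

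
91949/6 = 15324 + 5/6= 15324.83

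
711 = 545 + 166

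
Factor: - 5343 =-3^1*13^1*137^1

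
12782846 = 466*27431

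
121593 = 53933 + 67660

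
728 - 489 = 239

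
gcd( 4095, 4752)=9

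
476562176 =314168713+162393463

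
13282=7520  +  5762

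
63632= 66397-2765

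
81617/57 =81617/57   =  1431.88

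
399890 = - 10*(-39989)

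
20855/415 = 50 + 21/83 =50.25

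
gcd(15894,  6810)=6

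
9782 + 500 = 10282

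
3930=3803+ 127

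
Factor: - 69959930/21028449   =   - 2^1*3^( - 1 )*5^1*13^(-1)*17^1 * 41^( - 1)*13151^( - 1)*411529^1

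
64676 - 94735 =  - 30059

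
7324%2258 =550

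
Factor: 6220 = 2^2*5^1*311^1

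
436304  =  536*814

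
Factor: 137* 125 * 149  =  5^3*137^1*149^1 = 2551625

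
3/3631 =3/3631 = 0.00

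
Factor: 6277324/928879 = 2^2 * 7^ (-1)  *  132697^( - 1) * 1569331^1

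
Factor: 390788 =2^2 * 151^1 * 647^1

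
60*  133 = 7980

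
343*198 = 67914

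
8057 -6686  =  1371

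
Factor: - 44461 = - 173^1*257^1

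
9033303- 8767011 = 266292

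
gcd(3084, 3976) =4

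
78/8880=13/1480 = 0.01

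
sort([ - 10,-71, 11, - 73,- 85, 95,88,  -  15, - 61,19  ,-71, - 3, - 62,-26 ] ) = [-85, - 73 ,-71, -71, -62,- 61, - 26, - 15,-10 ,  -  3, 11 , 19,88,95 ]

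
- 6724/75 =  - 6724/75 = - 89.65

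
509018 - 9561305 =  - 9052287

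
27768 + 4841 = 32609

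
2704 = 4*676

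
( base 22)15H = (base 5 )4421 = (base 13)380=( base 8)1143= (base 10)611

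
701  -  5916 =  - 5215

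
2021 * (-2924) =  - 5909404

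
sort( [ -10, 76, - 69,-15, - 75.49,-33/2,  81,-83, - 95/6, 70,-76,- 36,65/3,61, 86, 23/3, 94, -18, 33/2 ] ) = [-83, - 76, - 75.49,-69, - 36,-18,-33/2, - 95/6,-15 ,- 10, 23/3,33/2, 65/3, 61,70,76,81, 86,94]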